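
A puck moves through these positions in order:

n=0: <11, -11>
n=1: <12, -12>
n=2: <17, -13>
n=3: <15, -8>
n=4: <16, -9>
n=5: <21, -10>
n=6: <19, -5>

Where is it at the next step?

<20, -6>

Differencing gives <+1, -1>, <+5, -1>, <-2, +5>, <+1, -1>, <+5, -1>, <-2, +5>. This is the pattern <+1, -1>, <+5, -1>, <-2, +5> repeated.
step 7: apply <+1, -1> → <20, -6>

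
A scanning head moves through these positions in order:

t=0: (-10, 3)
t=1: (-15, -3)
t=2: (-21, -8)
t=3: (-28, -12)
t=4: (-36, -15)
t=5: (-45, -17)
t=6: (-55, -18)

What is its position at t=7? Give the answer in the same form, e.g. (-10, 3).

First differences are (-5, -6), (-6, -5), (-7, -4), (-8, -3), (-9, -2), (-10, -1); their common second difference is (-1, +1) (constant acceleration).
step 7: (-55, -18) + (-11, +0) → (-66, -18)

(-66, -18)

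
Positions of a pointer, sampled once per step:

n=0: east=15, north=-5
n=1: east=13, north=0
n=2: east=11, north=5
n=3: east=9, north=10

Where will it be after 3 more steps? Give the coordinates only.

Each step adds (-2, +5) to the position.
step 4: east=9, north=10 + (-2, +5) → east=7, north=15
step 5: east=7, north=15 + (-2, +5) → east=5, north=20
step 6: east=5, north=20 + (-2, +5) → east=3, north=25

east=3, north=25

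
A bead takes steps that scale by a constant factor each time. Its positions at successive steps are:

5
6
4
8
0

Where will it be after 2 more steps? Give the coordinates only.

Consecutive displacements +1, -2, +4, -8 scale by a factor of -2 each step.
step 5: 0 + 16 → 16
step 6: 16 − 32 → -16

-16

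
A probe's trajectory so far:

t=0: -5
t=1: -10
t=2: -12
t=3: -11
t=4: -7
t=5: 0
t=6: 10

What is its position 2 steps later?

39

Taking differences between consecutive positions: -5, -2, +1, +4, +7, +10. These grow by +3 each step.
step 7: 10 + 13 → 23
step 8: 23 + 16 → 39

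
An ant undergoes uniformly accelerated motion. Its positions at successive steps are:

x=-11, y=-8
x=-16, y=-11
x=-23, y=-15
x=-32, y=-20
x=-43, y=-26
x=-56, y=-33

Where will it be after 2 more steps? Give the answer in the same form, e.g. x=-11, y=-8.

x=-88, y=-50

First differences are (-5, -3), (-7, -4), (-9, -5), (-11, -6), (-13, -7); their common second difference is (-2, -1) (constant acceleration).
step 6: x=-56, y=-33 + (-15, -8) → x=-71, y=-41
step 7: x=-71, y=-41 + (-17, -9) → x=-88, y=-50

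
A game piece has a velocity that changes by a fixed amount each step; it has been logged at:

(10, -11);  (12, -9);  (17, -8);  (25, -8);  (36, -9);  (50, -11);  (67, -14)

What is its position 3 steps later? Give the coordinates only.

Taking differences between consecutive positions: (+2, +2), (+5, +1), (+8, +0), (+11, -1), (+14, -2), (+17, -3). These grow by (+3, -1) each step.
step 7: (67, -14) + (+20, -4) → (87, -18)
step 8: (87, -18) + (+23, -5) → (110, -23)
step 9: (110, -23) + (+26, -6) → (136, -29)

(136, -29)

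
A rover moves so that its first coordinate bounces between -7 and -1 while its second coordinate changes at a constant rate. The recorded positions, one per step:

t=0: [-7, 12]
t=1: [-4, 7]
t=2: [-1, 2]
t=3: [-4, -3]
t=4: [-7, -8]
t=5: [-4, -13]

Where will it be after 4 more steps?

[-4, -33]

The first coordinate travels 3 per step and bounces off the walls at -7 and -1.
  step 6: -4 → -1
  step 7: -1 → -4
  step 8: -4 → -7
  step 9: -7 → -4
The second coordinate changes by -5 each step: at step 9 it is -33.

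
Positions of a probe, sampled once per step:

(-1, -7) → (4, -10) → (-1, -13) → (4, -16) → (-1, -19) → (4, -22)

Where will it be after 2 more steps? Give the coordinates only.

(4, -28)

First: cycles through -1, 4 every 2 steps. Step 7 lands at position 1 of the cycle → 4.
Second: linear, -3 per step → -28 at step 7.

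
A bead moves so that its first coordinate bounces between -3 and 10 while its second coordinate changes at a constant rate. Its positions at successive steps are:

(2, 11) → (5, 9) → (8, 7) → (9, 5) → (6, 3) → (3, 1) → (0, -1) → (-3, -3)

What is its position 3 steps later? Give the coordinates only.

(6, -9)

The first coordinate reflects between -3 and 10, moving 3 per step.
  step 8: -3 → 0
  step 9: 0 → 3
  step 10: 3 → 6
The second coordinate changes by -2 each step: at step 10 it is -9.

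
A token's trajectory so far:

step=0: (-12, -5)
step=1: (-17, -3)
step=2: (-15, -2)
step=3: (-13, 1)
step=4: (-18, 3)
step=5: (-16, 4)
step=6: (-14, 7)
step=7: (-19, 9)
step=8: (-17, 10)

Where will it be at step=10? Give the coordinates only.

The moves between consecutive positions are (-5, +2), (+2, +1), (+2, +3), (-5, +2), (+2, +1), (+2, +3), (-5, +2), (+2, +1); they repeat the 3-cycle [(-5, +2), (+2, +1), (+2, +3)].
step 9: apply (+2, +3) → (-15, 13)
step 10: apply (-5, +2) → (-20, 15)

(-20, 15)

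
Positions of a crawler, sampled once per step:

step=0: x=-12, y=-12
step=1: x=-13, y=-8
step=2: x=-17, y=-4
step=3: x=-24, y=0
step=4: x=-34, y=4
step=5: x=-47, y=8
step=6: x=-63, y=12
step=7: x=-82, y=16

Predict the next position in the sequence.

First differences are (-1, +4), (-4, +4), (-7, +4), (-10, +4), (-13, +4), (-16, +4), (-19, +4); their common second difference is (-3, +0) (constant acceleration).
step 8: x=-82, y=16 + (-22, +4) → x=-104, y=20

x=-104, y=20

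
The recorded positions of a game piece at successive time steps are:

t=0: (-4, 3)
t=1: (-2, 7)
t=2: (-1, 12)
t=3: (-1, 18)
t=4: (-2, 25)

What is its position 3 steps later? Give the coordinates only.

(-11, 52)

Taking differences between consecutive positions: (+2, +4), (+1, +5), (+0, +6), (-1, +7). These grow by (-1, +1) each step.
step 5: (-2, 25) + (-2, +8) → (-4, 33)
step 6: (-4, 33) + (-3, +9) → (-7, 42)
step 7: (-7, 42) + (-4, +10) → (-11, 52)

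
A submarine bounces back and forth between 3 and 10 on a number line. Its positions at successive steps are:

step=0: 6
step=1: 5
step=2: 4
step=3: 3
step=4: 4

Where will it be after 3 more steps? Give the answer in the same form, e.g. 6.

The value travels 1 per step and bounces off the walls at 3 and 10.
  step 5: 4 → 5
  step 6: 5 → 6
  step 7: 6 → 7

7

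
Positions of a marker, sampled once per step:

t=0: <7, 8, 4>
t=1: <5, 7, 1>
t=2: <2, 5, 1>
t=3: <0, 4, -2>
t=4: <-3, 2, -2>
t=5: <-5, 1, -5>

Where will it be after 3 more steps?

Differencing gives <-2, -1, -3>, <-3, -2, +0>, <-2, -1, -3>, <-3, -2, +0>, <-2, -1, -3>. This is the pattern <-2, -1, -3>, <-3, -2, +0> repeated.
step 6: apply <-3, -2, +0> → <-8, -1, -5>
step 7: apply <-2, -1, -3> → <-10, -2, -8>
step 8: apply <-3, -2, +0> → <-13, -4, -8>

<-13, -4, -8>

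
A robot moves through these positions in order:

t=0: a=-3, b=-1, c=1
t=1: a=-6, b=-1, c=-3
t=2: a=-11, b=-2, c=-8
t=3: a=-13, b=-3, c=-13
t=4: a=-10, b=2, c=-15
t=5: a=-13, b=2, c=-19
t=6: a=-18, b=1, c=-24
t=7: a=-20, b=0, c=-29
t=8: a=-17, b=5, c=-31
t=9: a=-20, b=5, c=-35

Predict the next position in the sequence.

a=-25, b=4, c=-40

Differencing gives (-3,+0,-4), (-5,-1,-5), (-2,-1,-5), (+3,+5,-2), (-3,+0,-4), (-5,-1,-5), (-2,-1,-5), (+3,+5,-2), (-3,+0,-4). This is the pattern (-3,+0,-4), (-5,-1,-5), (-2,-1,-5), (+3,+5,-2) repeated.
step 10: apply (-5,-1,-5) → a=-25, b=4, c=-40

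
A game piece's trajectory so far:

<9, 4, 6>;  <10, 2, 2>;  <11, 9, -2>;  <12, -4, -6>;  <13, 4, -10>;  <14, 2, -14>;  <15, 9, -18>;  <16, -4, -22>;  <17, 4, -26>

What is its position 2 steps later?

<19, 9, -34>

First: linear, +1 per step → 19 at step 10.
Second: cycles through 4, 2, 9, -4 every 4 steps. Step 10 lands at position 2 of the cycle → 9.
Third: linear, -4 per step → -34 at step 10.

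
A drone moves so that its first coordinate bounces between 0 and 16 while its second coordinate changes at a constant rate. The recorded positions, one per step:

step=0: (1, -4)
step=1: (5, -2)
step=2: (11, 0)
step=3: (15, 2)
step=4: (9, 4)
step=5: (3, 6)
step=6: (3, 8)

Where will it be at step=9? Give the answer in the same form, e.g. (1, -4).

The first coordinate travels 6 per step and bounces off the walls at 0 and 16.
  step 7: 3 → 9
  step 8: 9 → 15
  step 9: 15 → 11
The second coordinate changes by +2 each step: at step 9 it is 14.

(11, 14)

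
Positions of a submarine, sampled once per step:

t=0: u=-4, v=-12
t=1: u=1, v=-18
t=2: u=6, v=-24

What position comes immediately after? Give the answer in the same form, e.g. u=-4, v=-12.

u=11, v=-30

Each step adds (+5, -6) to the position.
step 3: u=6, v=-24 + (+5, -6) → u=11, v=-30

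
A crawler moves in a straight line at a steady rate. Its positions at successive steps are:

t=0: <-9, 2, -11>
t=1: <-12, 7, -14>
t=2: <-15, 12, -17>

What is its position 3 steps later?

The position changes by <-3, +5, -3> every step.
step 3: <-15, 12, -17> + <-3, +5, -3> → <-18, 17, -20>
step 4: <-18, 17, -20> + <-3, +5, -3> → <-21, 22, -23>
step 5: <-21, 22, -23> + <-3, +5, -3> → <-24, 27, -26>

<-24, 27, -26>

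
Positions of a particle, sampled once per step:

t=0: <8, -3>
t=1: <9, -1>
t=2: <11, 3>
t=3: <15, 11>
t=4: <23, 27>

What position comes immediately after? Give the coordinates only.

<39, 59>

Consecutive displacements <+1, +2>, <+2, +4>, <+4, +8>, <+8, +16> scale by a factor of 2 each step.
step 5: <23, 27> + <+16, +32> → <39, 59>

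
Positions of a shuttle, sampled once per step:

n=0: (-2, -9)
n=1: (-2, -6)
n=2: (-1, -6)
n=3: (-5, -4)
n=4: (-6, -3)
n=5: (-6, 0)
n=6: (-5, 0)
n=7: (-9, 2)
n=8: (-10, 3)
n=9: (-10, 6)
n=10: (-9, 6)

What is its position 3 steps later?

(-14, 12)

Differencing gives (+0, +3), (+1, +0), (-4, +2), (-1, +1), (+0, +3), (+1, +0), (-4, +2), (-1, +1), (+0, +3), (+1, +0). This is the pattern (+0, +3), (+1, +0), (-4, +2), (-1, +1) repeated.
step 11: apply (-4, +2) → (-13, 8)
step 12: apply (-1, +1) → (-14, 9)
step 13: apply (+0, +3) → (-14, 12)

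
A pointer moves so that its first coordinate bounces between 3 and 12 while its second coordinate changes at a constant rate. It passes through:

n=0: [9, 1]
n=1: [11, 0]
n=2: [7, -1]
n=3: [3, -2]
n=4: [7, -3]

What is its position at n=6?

[9, -5]

The first coordinate reflects between 3 and 12, moving 4 per step.
  step 5: 7 → 11
  step 6: 11 → 9
The second coordinate changes by -1 each step: at step 6 it is -5.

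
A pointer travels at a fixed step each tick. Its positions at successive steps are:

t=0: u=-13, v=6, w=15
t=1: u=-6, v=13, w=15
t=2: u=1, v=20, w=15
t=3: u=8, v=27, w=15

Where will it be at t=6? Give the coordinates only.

u=29, v=48, w=15

Each step adds (+7,+7,+0) to the position.
step 4: u=8, v=27, w=15 + (+7,+7,+0) → u=15, v=34, w=15
step 5: u=15, v=34, w=15 + (+7,+7,+0) → u=22, v=41, w=15
step 6: u=22, v=41, w=15 + (+7,+7,+0) → u=29, v=48, w=15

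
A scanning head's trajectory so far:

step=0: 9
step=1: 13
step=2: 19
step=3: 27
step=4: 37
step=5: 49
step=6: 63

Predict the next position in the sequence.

79

First differences are +4, +6, +8, +10, +12, +14; their common second difference is +2 (constant acceleration).
step 7: 63 + 16 → 79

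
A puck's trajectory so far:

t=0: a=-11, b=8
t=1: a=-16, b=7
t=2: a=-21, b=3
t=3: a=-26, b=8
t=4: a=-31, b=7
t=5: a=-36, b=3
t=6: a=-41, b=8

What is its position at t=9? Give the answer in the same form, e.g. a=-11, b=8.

a=-56, b=8

The a coordinate changes by -5 each step, so at step 9 it is -11 + 9·(-5) = -56.
The b coordinate repeats the cycle [8, 7, 3] with period 3; step 9 mod 3 = 0, giving 8.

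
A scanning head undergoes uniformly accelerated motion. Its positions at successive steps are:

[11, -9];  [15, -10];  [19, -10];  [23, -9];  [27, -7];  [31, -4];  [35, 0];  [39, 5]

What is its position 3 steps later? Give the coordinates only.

Successive displacements: [+4, -1], [+4, +0], [+4, +1], [+4, +2], [+4, +3], [+4, +4], [+4, +5] — each changes by [+0, +1].
step 8: [39, 5] + [+4, +6] → [43, 11]
step 9: [43, 11] + [+4, +7] → [47, 18]
step 10: [47, 18] + [+4, +8] → [51, 26]

[51, 26]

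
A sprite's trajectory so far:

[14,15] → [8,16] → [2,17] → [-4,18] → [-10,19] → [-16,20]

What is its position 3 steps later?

Each step adds [-6,+1] to the position.
step 6: [-16,20] + [-6,+1] → [-22,21]
step 7: [-22,21] + [-6,+1] → [-28,22]
step 8: [-28,22] + [-6,+1] → [-34,23]

[-34,23]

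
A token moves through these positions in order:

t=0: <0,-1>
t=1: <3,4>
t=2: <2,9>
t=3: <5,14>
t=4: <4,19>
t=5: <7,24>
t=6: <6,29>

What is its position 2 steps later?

<8,39>

The moves between consecutive positions are <+3,+5>, <-1,+5>, <+3,+5>, <-1,+5>, <+3,+5>, <-1,+5>; they repeat the 2-cycle [<+3,+5>, <-1,+5>].
step 7: apply <+3,+5> → <9,34>
step 8: apply <-1,+5> → <8,39>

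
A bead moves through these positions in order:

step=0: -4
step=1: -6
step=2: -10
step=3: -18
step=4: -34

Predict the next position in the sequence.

-66

Consecutive displacements -2, -4, -8, -16 scale by a factor of 2 each step.
step 5: -34 − 32 → -66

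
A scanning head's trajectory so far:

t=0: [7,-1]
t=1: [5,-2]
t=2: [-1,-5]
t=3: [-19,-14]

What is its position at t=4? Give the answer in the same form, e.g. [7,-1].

Consecutive displacements [-2,-1], [-6,-3], [-18,-9] scale by a factor of 3 each step.
step 4: [-19,-14] + [-54,-27] → [-73,-41]

[-73,-41]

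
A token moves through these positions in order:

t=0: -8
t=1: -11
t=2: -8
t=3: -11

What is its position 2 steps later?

Step-to-step displacements: -3, +3, -3; each is -1× the previous.
step 4: -11 + 3 → -8
step 5: -8 − 3 → -11

-11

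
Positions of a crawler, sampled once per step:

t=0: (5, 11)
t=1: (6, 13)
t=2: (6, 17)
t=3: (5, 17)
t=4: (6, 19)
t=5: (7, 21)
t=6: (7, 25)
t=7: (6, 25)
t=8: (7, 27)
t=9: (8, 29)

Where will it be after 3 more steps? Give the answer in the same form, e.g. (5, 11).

(8, 35)

The moves between consecutive positions are (+1, +2), (+0, +4), (-1, +0), (+1, +2), (+1, +2), (+0, +4), (-1, +0), (+1, +2), (+1, +2); they repeat the 4-cycle [(+1, +2), (+0, +4), (-1, +0), (+1, +2)].
step 10: apply (+0, +4) → (8, 33)
step 11: apply (-1, +0) → (7, 33)
step 12: apply (+1, +2) → (8, 35)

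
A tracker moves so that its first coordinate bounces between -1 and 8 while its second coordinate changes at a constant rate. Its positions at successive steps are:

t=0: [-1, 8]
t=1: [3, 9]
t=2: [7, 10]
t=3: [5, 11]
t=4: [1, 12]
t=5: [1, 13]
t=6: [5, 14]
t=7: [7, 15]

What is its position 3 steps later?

[3, 18]

The first coordinate travels 4 per step and bounces off the walls at -1 and 8.
  step 8: 7 → 3
  step 9: 3 → -1
  step 10: -1 → 3
The second coordinate changes by +1 each step: at step 10 it is 18.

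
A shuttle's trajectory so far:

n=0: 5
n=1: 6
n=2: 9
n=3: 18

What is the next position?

Consecutive displacements +1, +3, +9 scale by a factor of 3 each step.
step 4: 18 + 27 → 45

45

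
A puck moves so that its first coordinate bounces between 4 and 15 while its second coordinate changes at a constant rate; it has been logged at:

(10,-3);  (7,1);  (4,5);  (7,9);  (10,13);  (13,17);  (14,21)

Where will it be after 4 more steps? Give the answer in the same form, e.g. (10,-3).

The first coordinate reflects between 4 and 15, moving 3 per step.
  step 7: 14 → 11
  step 8: 11 → 8
  step 9: 8 → 5
  step 10: 5 → 6
The second coordinate changes by +4 each step: at step 10 it is 37.

(6,37)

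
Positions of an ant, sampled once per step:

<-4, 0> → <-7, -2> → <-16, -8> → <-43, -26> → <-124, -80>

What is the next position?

Consecutive displacements <-3, -2>, <-9, -6>, <-27, -18>, <-81, -54> scale by a factor of 3 each step.
step 5: <-124, -80> + <-243, -162> → <-367, -242>

<-367, -242>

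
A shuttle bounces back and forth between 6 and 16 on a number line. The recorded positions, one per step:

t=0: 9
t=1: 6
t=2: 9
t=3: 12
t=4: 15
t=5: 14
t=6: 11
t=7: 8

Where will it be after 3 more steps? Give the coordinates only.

13

The value reflects between 6 and 16, moving 3 per step.
  step 8: 8 → 7
  step 9: 7 → 10
  step 10: 10 → 13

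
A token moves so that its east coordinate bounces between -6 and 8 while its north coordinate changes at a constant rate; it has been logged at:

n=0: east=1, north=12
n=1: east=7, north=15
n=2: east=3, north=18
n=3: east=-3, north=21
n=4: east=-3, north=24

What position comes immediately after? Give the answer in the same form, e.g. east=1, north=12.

The east coordinate reflects between -6 and 8, moving 6 per step.
  step 5: -3 → 3
The north coordinate changes by +3 each step: at step 5 it is 27.

east=3, north=27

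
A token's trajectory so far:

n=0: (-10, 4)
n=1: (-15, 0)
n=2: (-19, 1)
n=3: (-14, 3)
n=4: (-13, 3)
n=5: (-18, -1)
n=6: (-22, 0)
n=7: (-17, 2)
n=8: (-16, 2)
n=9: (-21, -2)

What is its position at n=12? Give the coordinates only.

(-19, 1)

The moves between consecutive positions are (-5, -4), (-4, +1), (+5, +2), (+1, +0), (-5, -4), (-4, +1), (+5, +2), (+1, +0), (-5, -4); they repeat the 4-cycle [(-5, -4), (-4, +1), (+5, +2), (+1, +0)].
step 10: apply (-4, +1) → (-25, -1)
step 11: apply (+5, +2) → (-20, 1)
step 12: apply (+1, +0) → (-19, 1)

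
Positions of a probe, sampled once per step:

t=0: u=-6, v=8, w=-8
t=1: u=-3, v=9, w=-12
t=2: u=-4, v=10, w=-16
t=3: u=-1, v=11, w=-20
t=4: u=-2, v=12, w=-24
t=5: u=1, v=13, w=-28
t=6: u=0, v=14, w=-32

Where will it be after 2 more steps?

The moves between consecutive positions are (+3,+1,-4), (-1,+1,-4), (+3,+1,-4), (-1,+1,-4), (+3,+1,-4), (-1,+1,-4); they repeat the 2-cycle [(+3,+1,-4), (-1,+1,-4)].
step 7: apply (+3,+1,-4) → u=3, v=15, w=-36
step 8: apply (-1,+1,-4) → u=2, v=16, w=-40

u=2, v=16, w=-40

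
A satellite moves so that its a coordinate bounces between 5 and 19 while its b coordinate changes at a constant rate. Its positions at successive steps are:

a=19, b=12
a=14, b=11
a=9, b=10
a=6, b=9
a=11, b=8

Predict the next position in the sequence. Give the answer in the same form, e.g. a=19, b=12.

a=16, b=7

The a coordinate travels 5 per step and bounces off the walls at 5 and 19.
  step 5: 11 → 16
The b coordinate changes by -1 each step: at step 5 it is 7.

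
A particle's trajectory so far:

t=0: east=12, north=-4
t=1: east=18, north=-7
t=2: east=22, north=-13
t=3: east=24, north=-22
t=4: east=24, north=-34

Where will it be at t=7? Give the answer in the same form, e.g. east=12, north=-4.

Successive displacements: (+6, -3), (+4, -6), (+2, -9), (+0, -12) — each changes by (-2, -3).
step 5: east=24, north=-34 + (-2, -15) → east=22, north=-49
step 6: east=22, north=-49 + (-4, -18) → east=18, north=-67
step 7: east=18, north=-67 + (-6, -21) → east=12, north=-88

east=12, north=-88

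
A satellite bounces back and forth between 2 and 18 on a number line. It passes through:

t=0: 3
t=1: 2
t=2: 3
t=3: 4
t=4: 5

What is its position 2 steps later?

7

The value reflects between 2 and 18, moving 1 per step.
  step 5: 5 → 6
  step 6: 6 → 7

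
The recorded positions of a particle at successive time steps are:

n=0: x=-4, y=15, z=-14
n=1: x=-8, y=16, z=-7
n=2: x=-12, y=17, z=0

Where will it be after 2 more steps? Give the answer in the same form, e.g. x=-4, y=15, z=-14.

x=-20, y=19, z=14

Each step adds (-4,+1,+7) to the position.
step 3: x=-12, y=17, z=0 + (-4,+1,+7) → x=-16, y=18, z=7
step 4: x=-16, y=18, z=7 + (-4,+1,+7) → x=-20, y=19, z=14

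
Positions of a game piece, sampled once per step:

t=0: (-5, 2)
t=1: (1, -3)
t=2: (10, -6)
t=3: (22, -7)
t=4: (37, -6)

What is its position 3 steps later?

First differences are (+6, -5), (+9, -3), (+12, -1), (+15, +1); their common second difference is (+3, +2) (constant acceleration).
step 5: (37, -6) + (+18, +3) → (55, -3)
step 6: (55, -3) + (+21, +5) → (76, 2)
step 7: (76, 2) + (+24, +7) → (100, 9)

(100, 9)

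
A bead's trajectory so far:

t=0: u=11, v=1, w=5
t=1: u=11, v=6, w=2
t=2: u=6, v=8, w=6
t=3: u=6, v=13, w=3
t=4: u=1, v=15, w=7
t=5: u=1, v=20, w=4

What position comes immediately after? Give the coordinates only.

u=-4, v=22, w=8

The moves between consecutive positions are (+0, +5, -3), (-5, +2, +4), (+0, +5, -3), (-5, +2, +4), (+0, +5, -3); they repeat the 2-cycle [(+0, +5, -3), (-5, +2, +4)].
step 6: apply (-5, +2, +4) → u=-4, v=22, w=8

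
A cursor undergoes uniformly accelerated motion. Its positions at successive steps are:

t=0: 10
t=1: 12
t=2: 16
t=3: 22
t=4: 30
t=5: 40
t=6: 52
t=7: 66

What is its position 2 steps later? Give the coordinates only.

First differences are +2, +4, +6, +8, +10, +12, +14; their common second difference is +2 (constant acceleration).
step 8: 66 + 16 → 82
step 9: 82 + 18 → 100

100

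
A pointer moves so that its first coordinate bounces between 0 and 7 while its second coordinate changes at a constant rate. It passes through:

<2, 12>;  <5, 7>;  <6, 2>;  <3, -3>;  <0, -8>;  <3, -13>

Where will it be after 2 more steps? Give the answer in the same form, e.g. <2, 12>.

The first coordinate reflects between 0 and 7, moving 3 per step.
  step 6: 3 → 6
  step 7: 6 → 5
The second coordinate changes by -5 each step: at step 7 it is -23.

<5, -23>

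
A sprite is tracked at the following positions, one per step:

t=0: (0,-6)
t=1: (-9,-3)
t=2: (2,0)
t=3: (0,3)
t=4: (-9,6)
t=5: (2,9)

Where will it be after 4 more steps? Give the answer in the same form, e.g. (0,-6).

(0,21)

First: cycles through 0, -9, 2 every 3 steps. Step 9 lands at position 0 of the cycle → 0.
Second: linear, +3 per step → 21 at step 9.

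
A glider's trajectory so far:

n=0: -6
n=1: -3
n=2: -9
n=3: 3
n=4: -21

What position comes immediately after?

27

The jumps are +3, -6, +12, -24 — a geometric progression with ratio -2.
step 5: -21 + 48 → 27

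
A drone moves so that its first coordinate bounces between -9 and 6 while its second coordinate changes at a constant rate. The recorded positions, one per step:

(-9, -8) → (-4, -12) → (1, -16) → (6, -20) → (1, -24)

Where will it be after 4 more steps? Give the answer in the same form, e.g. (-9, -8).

(1, -40)

The first coordinate reflects between -9 and 6, moving 5 per step.
  step 5: 1 → -4
  step 6: -4 → -9
  step 7: -9 → -4
  step 8: -4 → 1
The second coordinate changes by -4 each step: at step 8 it is -40.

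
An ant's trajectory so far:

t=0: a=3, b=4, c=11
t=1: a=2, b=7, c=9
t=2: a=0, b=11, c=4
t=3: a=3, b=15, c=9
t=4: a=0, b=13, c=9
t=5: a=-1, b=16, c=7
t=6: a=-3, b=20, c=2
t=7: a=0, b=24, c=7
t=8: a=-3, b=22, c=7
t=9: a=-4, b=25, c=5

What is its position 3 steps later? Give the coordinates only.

a=-6, b=31, c=5

Step-to-step displacements: (-1, +3, -2), (-2, +4, -5), (+3, +4, +5), (-3, -2, +0), (-1, +3, -2), (-2, +4, -5), (+3, +4, +5), (-3, -2, +0), (-1, +3, -2) — a repeating cycle of length 4.
step 10: apply (-2, +4, -5) → a=-6, b=29, c=0
step 11: apply (+3, +4, +5) → a=-3, b=33, c=5
step 12: apply (-3, -2, +0) → a=-6, b=31, c=5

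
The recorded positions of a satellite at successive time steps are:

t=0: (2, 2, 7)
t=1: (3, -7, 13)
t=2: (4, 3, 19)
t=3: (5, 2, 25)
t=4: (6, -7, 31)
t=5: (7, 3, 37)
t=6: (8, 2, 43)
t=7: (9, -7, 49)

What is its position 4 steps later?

First: linear, +1 per step → 13 at step 11.
Second: cycles through 2, -7, 3 every 3 steps. Step 11 lands at position 2 of the cycle → 3.
Third: linear, +6 per step → 73 at step 11.

(13, 3, 73)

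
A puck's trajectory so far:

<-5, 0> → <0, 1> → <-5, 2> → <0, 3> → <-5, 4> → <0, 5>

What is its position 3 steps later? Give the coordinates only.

<-5, 8>

The first coordinate repeats the cycle [-5, 0] with period 2; step 8 mod 2 = 0, giving -5.
The second coordinate changes by +1 each step, so at step 8 it is 0 + 8·(1) = 8.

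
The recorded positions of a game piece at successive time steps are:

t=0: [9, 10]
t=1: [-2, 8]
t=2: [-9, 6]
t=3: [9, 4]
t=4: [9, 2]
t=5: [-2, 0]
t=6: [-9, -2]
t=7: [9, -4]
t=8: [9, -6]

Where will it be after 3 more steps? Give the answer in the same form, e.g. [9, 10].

[9, -12]

First: cycles through 9, -2, -9, 9 every 4 steps. Step 11 lands at position 3 of the cycle → 9.
Second: linear, -2 per step → -12 at step 11.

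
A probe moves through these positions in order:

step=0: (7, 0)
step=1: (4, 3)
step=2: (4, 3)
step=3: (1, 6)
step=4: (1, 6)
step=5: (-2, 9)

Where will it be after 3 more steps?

(-5, 12)

Differencing gives (-3, +3), (+0, +0), (-3, +3), (+0, +0), (-3, +3). This is the pattern (-3, +3), (+0, +0) repeated.
step 6: apply (+0, +0) → (-2, 9)
step 7: apply (-3, +3) → (-5, 12)
step 8: apply (+0, +0) → (-5, 12)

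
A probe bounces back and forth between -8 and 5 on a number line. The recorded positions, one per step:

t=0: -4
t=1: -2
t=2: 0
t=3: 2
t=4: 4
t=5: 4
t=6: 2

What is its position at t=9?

-4

The value reflects between -8 and 5, moving 2 per step.
  step 7: 2 → 0
  step 8: 0 → -2
  step 9: -2 → -4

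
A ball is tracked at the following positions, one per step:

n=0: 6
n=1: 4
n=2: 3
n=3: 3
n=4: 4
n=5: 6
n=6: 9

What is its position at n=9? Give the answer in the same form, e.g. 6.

Taking differences between consecutive positions: -2, -1, +0, +1, +2, +3. These grow by +1 each step.
step 7: 9 + 4 → 13
step 8: 13 + 5 → 18
step 9: 18 + 6 → 24

24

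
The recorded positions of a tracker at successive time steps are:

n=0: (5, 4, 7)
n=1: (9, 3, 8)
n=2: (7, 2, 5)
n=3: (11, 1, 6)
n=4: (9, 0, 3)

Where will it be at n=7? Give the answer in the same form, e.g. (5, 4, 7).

Step-to-step displacements: (+4, -1, +1), (-2, -1, -3), (+4, -1, +1), (-2, -1, -3) — a repeating cycle of length 2.
step 5: apply (+4, -1, +1) → (13, -1, 4)
step 6: apply (-2, -1, -3) → (11, -2, 1)
step 7: apply (+4, -1, +1) → (15, -3, 2)

(15, -3, 2)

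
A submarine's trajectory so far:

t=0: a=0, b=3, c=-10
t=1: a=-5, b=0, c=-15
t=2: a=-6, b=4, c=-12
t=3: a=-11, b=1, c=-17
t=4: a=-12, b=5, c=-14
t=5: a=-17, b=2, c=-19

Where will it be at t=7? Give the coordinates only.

Differencing gives (-5, -3, -5), (-1, +4, +3), (-5, -3, -5), (-1, +4, +3), (-5, -3, -5). This is the pattern (-5, -3, -5), (-1, +4, +3) repeated.
step 6: apply (-1, +4, +3) → a=-18, b=6, c=-16
step 7: apply (-5, -3, -5) → a=-23, b=3, c=-21

a=-23, b=3, c=-21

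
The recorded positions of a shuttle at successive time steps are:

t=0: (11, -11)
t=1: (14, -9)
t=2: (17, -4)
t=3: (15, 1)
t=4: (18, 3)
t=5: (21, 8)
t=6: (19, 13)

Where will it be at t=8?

(25, 20)

The moves between consecutive positions are (+3, +2), (+3, +5), (-2, +5), (+3, +2), (+3, +5), (-2, +5); they repeat the 3-cycle [(+3, +2), (+3, +5), (-2, +5)].
step 7: apply (+3, +2) → (22, 15)
step 8: apply (+3, +5) → (25, 20)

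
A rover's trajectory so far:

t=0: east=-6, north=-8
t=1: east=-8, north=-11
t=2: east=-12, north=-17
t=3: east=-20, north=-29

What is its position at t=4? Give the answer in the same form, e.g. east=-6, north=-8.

Consecutive displacements (-2, -3), (-4, -6), (-8, -12) scale by a factor of 2 each step.
step 4: east=-20, north=-29 + (-16, -24) → east=-36, north=-53

east=-36, north=-53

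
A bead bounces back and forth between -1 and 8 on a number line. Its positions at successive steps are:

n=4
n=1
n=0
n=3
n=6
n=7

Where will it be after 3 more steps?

n=0

The value reflects between -1 and 8, moving 3 per step.
  step 6: 7 → 4
  step 7: 4 → 1
  step 8: 1 → 0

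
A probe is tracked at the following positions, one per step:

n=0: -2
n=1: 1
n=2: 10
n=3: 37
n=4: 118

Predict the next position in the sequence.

Consecutive displacements +3, +9, +27, +81 scale by a factor of 3 each step.
step 5: 118 + 243 → 361

361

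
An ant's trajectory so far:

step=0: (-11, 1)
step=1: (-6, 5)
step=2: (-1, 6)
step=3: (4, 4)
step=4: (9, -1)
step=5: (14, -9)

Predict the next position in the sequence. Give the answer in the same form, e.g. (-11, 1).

Successive displacements: (+5, +4), (+5, +1), (+5, -2), (+5, -5), (+5, -8) — each changes by (+0, -3).
step 6: (14, -9) + (+5, -11) → (19, -20)

(19, -20)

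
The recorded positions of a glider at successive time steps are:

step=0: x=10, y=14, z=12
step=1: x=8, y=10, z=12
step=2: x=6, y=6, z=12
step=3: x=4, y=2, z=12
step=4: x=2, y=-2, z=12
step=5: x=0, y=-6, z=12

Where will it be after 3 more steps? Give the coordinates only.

Each step adds (-2,-4,+0) to the position.
step 6: x=0, y=-6, z=12 + (-2,-4,+0) → x=-2, y=-10, z=12
step 7: x=-2, y=-10, z=12 + (-2,-4,+0) → x=-4, y=-14, z=12
step 8: x=-4, y=-14, z=12 + (-2,-4,+0) → x=-6, y=-18, z=12

x=-6, y=-18, z=12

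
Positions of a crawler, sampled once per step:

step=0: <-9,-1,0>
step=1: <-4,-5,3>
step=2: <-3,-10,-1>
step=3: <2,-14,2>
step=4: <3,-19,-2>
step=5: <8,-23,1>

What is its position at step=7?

<14,-32,0>

Differencing gives <+5,-4,+3>, <+1,-5,-4>, <+5,-4,+3>, <+1,-5,-4>, <+5,-4,+3>. This is the pattern <+5,-4,+3>, <+1,-5,-4> repeated.
step 6: apply <+1,-5,-4> → <9,-28,-3>
step 7: apply <+5,-4,+3> → <14,-32,0>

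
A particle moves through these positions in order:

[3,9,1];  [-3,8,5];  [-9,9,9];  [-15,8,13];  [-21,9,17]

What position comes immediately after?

The first coordinate changes by -6 each step, so at step 5 it is 3 + 5·(-6) = -27.
The second coordinate repeats the cycle [9, 8] with period 2; step 5 mod 2 = 1, giving 8.
The third coordinate changes by +4 each step, so at step 5 it is 1 + 5·(4) = 21.

[-27,8,21]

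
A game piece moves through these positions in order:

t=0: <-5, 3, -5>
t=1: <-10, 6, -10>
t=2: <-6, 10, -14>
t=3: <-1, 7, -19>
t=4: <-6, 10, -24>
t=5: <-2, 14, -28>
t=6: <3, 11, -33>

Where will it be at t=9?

The moves between consecutive positions are <-5, +3, -5>, <+4, +4, -4>, <+5, -3, -5>, <-5, +3, -5>, <+4, +4, -4>, <+5, -3, -5>; they repeat the 3-cycle [<-5, +3, -5>, <+4, +4, -4>, <+5, -3, -5>].
step 7: apply <-5, +3, -5> → <-2, 14, -38>
step 8: apply <+4, +4, -4> → <2, 18, -42>
step 9: apply <+5, -3, -5> → <7, 15, -47>

<7, 15, -47>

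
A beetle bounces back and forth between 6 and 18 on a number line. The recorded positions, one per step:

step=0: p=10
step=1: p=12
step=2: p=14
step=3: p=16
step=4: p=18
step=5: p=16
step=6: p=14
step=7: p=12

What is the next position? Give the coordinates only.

p=10

The value travels 2 per step and bounces off the walls at 6 and 18.
  step 8: 12 → 10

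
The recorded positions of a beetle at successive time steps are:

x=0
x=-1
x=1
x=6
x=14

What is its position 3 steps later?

x=56

First differences are -1, +2, +5, +8; their common second difference is +3 (constant acceleration).
step 5: 14 + 11 → x=25
step 6: 25 + 14 → x=39
step 7: 39 + 17 → x=56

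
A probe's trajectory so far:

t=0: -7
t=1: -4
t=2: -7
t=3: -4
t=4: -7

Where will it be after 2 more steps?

Step-to-step displacements: +3, -3, +3, -3; each is -1× the previous.
step 5: -7 + 3 → -4
step 6: -4 − 3 → -7

-7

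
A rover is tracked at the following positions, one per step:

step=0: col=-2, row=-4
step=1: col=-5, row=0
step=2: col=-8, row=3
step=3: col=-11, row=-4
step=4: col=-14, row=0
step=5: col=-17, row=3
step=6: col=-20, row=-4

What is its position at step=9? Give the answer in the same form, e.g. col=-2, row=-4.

Col: linear, -3 per step → -29 at step 9.
Row: cycles through -4, 0, 3 every 3 steps. Step 9 lands at position 0 of the cycle → -4.

col=-29, row=-4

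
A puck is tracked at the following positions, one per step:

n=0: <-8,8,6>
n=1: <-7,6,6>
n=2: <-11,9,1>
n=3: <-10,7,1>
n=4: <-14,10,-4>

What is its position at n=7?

The moves between consecutive positions are <+1,-2,+0>, <-4,+3,-5>, <+1,-2,+0>, <-4,+3,-5>; they repeat the 2-cycle [<+1,-2,+0>, <-4,+3,-5>].
step 5: apply <+1,-2,+0> → <-13,8,-4>
step 6: apply <-4,+3,-5> → <-17,11,-9>
step 7: apply <+1,-2,+0> → <-16,9,-9>

<-16,9,-9>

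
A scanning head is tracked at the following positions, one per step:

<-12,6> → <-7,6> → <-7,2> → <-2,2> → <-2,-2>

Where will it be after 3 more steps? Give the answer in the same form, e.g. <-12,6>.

The moves between consecutive positions are <+5,+0>, <+0,-4>, <+5,+0>, <+0,-4>; they repeat the 2-cycle [<+5,+0>, <+0,-4>].
step 5: apply <+5,+0> → <3,-2>
step 6: apply <+0,-4> → <3,-6>
step 7: apply <+5,+0> → <8,-6>

<8,-6>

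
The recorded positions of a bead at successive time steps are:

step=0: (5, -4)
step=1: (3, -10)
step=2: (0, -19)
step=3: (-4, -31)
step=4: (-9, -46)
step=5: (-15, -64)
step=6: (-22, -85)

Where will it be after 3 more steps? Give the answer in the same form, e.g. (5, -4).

Taking differences between consecutive positions: (-2, -6), (-3, -9), (-4, -12), (-5, -15), (-6, -18), (-7, -21). These grow by (-1, -3) each step.
step 7: (-22, -85) + (-8, -24) → (-30, -109)
step 8: (-30, -109) + (-9, -27) → (-39, -136)
step 9: (-39, -136) + (-10, -30) → (-49, -166)

(-49, -166)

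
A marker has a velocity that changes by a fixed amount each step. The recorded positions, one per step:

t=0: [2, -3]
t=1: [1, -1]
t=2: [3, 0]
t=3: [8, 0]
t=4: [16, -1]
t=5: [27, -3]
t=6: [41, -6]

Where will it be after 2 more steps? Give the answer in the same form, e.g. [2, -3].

[78, -15]

Successive displacements: [-1, +2], [+2, +1], [+5, +0], [+8, -1], [+11, -2], [+14, -3] — each changes by [+3, -1].
step 7: [41, -6] + [+17, -4] → [58, -10]
step 8: [58, -10] + [+20, -5] → [78, -15]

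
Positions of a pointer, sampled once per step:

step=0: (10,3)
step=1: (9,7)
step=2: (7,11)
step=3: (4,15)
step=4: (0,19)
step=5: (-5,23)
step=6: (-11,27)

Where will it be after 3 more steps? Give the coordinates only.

(-35,39)

Taking differences between consecutive positions: (-1,+4), (-2,+4), (-3,+4), (-4,+4), (-5,+4), (-6,+4). These grow by (-1,+0) each step.
step 7: (-11,27) + (-7,+4) → (-18,31)
step 8: (-18,31) + (-8,+4) → (-26,35)
step 9: (-26,35) + (-9,+4) → (-35,39)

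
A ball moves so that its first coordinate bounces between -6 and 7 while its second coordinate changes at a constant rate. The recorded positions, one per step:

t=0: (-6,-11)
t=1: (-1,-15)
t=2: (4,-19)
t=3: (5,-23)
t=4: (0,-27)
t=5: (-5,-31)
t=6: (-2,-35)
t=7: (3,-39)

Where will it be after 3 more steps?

(-4,-51)

The first coordinate travels 5 per step and bounces off the walls at -6 and 7.
  step 8: 3 → 6
  step 9: 6 → 1
  step 10: 1 → -4
The second coordinate changes by -4 each step: at step 10 it is -51.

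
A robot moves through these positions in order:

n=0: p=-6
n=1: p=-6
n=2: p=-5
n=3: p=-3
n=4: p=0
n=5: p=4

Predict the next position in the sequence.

p=9

Taking differences between consecutive positions: +0, +1, +2, +3, +4. These grow by +1 each step.
step 6: 4 + 5 → p=9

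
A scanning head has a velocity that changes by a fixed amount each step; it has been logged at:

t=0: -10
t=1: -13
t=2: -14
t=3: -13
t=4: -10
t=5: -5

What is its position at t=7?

11

Taking differences between consecutive positions: -3, -1, +1, +3, +5. These grow by +2 each step.
step 6: -5 + 7 → 2
step 7: 2 + 9 → 11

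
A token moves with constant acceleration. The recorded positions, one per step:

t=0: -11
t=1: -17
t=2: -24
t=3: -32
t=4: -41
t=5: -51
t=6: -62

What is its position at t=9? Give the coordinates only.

Successive displacements: -6, -7, -8, -9, -10, -11 — each changes by -1.
step 7: -62 − 12 → -74
step 8: -74 − 13 → -87
step 9: -87 − 14 → -101

-101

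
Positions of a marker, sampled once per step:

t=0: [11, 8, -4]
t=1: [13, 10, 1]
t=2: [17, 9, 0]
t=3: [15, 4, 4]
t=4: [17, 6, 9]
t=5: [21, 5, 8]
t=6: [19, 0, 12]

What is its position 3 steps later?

Differencing gives [+2, +2, +5], [+4, -1, -1], [-2, -5, +4], [+2, +2, +5], [+4, -1, -1], [-2, -5, +4]. This is the pattern [+2, +2, +5], [+4, -1, -1], [-2, -5, +4] repeated.
step 7: apply [+2, +2, +5] → [21, 2, 17]
step 8: apply [+4, -1, -1] → [25, 1, 16]
step 9: apply [-2, -5, +4] → [23, -4, 20]

[23, -4, 20]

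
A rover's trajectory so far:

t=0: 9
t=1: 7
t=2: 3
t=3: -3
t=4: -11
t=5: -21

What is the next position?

-33

Taking differences between consecutive positions: -2, -4, -6, -8, -10. These grow by -2 each step.
step 6: -21 − 12 → -33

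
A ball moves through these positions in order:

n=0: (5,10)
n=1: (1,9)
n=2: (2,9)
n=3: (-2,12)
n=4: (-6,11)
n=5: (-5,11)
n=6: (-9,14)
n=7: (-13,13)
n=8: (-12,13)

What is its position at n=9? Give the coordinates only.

(-16,16)

The moves between consecutive positions are (-4,-1), (+1,+0), (-4,+3), (-4,-1), (+1,+0), (-4,+3), (-4,-1), (+1,+0); they repeat the 3-cycle [(-4,-1), (+1,+0), (-4,+3)].
step 9: apply (-4,+3) → (-16,16)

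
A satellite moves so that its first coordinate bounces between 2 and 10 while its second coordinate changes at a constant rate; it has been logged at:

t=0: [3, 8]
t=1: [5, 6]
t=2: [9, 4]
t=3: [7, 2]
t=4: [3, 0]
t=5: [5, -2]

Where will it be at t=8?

The first coordinate reflects between 2 and 10, moving 4 per step.
  step 6: 5 → 9
  step 7: 9 → 7
  step 8: 7 → 3
The second coordinate changes by -2 each step: at step 8 it is -8.

[3, -8]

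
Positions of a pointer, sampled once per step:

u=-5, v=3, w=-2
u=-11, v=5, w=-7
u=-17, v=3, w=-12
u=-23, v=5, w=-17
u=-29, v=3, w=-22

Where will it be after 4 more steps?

u=-53, v=3, w=-42

U: linear, -6 per step → -53 at step 8.
V: cycles through 3, 5 every 2 steps. Step 8 lands at position 0 of the cycle → 3.
W: linear, -5 per step → -42 at step 8.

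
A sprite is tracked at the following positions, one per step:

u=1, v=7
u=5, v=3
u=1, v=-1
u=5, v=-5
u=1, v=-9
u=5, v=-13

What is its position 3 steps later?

u=1, v=-25

U: cycles through 1, 5 every 2 steps. Step 8 lands at position 0 of the cycle → 1.
V: linear, -4 per step → -25 at step 8.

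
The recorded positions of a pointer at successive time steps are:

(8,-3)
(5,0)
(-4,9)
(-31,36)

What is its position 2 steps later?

(-355,360)

Consecutive displacements (-3,+3), (-9,+9), (-27,+27) scale by a factor of 3 each step.
step 4: (-31,36) + (-81,+81) → (-112,117)
step 5: (-112,117) + (-243,+243) → (-355,360)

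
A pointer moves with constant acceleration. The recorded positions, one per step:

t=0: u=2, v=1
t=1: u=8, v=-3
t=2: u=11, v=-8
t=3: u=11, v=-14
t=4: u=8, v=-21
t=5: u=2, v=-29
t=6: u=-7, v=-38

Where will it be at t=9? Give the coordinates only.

u=-52, v=-71

First differences are (+6, -4), (+3, -5), (+0, -6), (-3, -7), (-6, -8), (-9, -9); their common second difference is (-3, -1) (constant acceleration).
step 7: u=-7, v=-38 + (-12, -10) → u=-19, v=-48
step 8: u=-19, v=-48 + (-15, -11) → u=-34, v=-59
step 9: u=-34, v=-59 + (-18, -12) → u=-52, v=-71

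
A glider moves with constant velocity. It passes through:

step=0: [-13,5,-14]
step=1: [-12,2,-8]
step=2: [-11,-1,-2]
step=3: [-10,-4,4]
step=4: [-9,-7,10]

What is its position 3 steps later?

[-6,-16,28]

The position changes by [+1,-3,+6] every step.
step 5: [-9,-7,10] + [+1,-3,+6] → [-8,-10,16]
step 6: [-8,-10,16] + [+1,-3,+6] → [-7,-13,22]
step 7: [-7,-13,22] + [+1,-3,+6] → [-6,-16,28]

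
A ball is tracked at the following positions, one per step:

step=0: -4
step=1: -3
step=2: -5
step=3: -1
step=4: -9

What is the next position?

7

The jumps are +1, -2, +4, -8 — a geometric progression with ratio -2.
step 5: -9 + 16 → 7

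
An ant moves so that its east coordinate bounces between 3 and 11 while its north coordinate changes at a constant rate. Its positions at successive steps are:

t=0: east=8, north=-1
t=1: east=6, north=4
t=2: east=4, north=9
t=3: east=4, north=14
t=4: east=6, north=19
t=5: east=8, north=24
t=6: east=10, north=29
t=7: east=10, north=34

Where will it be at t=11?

east=4, north=54

The east coordinate travels 2 per step and bounces off the walls at 3 and 11.
  step 8: 10 → 8
  step 9: 8 → 6
  step 10: 6 → 4
  step 11: 4 → 4
The north coordinate changes by +5 each step: at step 11 it is 54.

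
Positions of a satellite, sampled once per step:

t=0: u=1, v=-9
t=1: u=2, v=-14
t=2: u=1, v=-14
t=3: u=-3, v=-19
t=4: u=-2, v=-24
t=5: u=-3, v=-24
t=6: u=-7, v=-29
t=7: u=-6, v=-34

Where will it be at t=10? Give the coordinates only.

Step-to-step displacements: (+1, -5), (-1, +0), (-4, -5), (+1, -5), (-1, +0), (-4, -5), (+1, -5) — a repeating cycle of length 3.
step 8: apply (-1, +0) → u=-7, v=-34
step 9: apply (-4, -5) → u=-11, v=-39
step 10: apply (+1, -5) → u=-10, v=-44

u=-10, v=-44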